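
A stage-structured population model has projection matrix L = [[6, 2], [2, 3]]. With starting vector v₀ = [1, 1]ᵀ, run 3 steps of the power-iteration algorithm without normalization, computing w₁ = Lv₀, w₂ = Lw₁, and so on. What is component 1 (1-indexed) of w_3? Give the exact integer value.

w1 = Lv₀ = (6·1 + 2·1; 2·1 + 3·1) = (8, 5)
w2 = Lw1 = (6·8 + 2·5; 2·8 + 3·5) = (58, 31)
w3 = Lw2 = (410, 209)
The requested component of w3 is 410.

410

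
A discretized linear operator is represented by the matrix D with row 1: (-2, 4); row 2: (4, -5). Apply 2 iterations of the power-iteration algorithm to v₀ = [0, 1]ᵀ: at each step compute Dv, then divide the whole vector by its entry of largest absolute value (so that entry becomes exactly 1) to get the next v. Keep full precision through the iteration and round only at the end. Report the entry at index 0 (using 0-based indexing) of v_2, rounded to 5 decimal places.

-0.68293

Dv0 = (4.000000, -5.000000); divide by -5.000000 → v1 = (-0.800000, 1.000000)
Dv1 = (5.600000, -8.200000); divide by -8.200000 → v2 = (-0.682927, 1.000000)
Requested entry of v2: -28/41 = -0.68293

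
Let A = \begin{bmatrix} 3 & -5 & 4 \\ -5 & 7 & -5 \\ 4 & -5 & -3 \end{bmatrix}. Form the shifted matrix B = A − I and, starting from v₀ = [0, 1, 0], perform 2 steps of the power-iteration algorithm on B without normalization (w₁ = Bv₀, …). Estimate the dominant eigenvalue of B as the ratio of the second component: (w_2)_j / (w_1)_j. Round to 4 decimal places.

μ ≈ 14.3333

B = A − I has rows (2, -5, 4); (-5, 6, -5); (4, -5, -4)
w1 = Bv₀ = (2·0 + (-5)·1 + 4·0; (-5)·0 + 6·1 + (-5)·0; 4·0 + (-5)·1 + (-4)·0) = (-5, 6, -5)
w2 = Bw1 = (2·(-5) + (-5)·6 + 4·(-5); (-5)·(-5) + 6·6 + (-5)·(-5); 4·(-5) + (-5)·6 + (-4)·(-5)) = (-60, 86, -30)
Ratio: 86/6 = 14.3333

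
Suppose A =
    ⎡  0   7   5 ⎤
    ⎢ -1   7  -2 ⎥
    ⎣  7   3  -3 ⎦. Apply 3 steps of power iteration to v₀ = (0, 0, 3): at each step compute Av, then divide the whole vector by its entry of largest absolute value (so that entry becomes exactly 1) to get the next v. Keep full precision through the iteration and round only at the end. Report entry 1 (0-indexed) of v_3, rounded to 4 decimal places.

0.3876

Av0 = (15.00000, -6.00000, -9.00000); divide by 15.00000 → v1 = (1.00000, -0.40000, -0.60000)
Av1 = (-5.80000, -2.60000, 7.60000); divide by 7.60000 → v2 = (-0.76316, -0.34211, 1.00000)
Av2 = (2.60526, -3.63158, -9.36842); divide by -9.36842 → v3 = (-0.27809, 0.38764, 1.00000)
Requested entry of v3: -414/-1068 = 0.3876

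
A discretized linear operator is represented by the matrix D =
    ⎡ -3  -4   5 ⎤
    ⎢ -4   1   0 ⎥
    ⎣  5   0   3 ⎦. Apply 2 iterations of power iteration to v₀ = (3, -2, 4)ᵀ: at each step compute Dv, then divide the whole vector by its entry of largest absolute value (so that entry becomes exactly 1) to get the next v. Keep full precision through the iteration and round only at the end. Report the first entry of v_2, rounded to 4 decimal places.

Dv0 = (19.00000, -14.00000, 27.00000); divide by 27.00000 → v1 = (0.70370, -0.51852, 1.00000)
Dv1 = (4.96296, -3.33333, 6.51852); divide by 6.51852 → v2 = (0.76136, -0.51136, 1.00000)
Requested entry of v2: 134/176 = 0.7614

0.7614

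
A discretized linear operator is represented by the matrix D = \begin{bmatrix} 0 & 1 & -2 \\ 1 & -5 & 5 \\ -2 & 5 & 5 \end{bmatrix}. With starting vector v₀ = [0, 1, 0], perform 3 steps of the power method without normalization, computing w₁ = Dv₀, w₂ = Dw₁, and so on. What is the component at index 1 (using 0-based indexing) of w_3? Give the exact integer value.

w1 = Dv₀ = (0·0 + 1·1 + (-2)·0; 1·0 + (-5)·1 + 5·0; (-2)·0 + 5·1 + 5·0) = (1, -5, 5)
w2 = Dw1 = (0·1 + 1·(-5) + (-2)·5; 1·1 + (-5)·(-5) + 5·5; (-2)·1 + 5·(-5) + 5·5) = (-15, 51, -2)
w3 = Dw2 = (55, -280, 275)
The requested component of w3 is -280.

-280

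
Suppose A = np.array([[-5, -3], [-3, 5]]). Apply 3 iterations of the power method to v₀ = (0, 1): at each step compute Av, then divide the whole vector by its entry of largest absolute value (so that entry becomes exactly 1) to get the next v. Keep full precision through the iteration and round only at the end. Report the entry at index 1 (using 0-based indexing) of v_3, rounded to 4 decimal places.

1.0000

Av0 = (-3.00000, 5.00000); divide by 5.00000 → v1 = (-0.60000, 1.00000)
Av1 = (0.00000, 6.80000); divide by 6.80000 → v2 = (0.00000, 1.00000)
Av2 = (-3.00000, 5.00000); divide by 5.00000 → v3 = (-0.60000, 1.00000)
Requested entry of v3: 170/170 = 1.0000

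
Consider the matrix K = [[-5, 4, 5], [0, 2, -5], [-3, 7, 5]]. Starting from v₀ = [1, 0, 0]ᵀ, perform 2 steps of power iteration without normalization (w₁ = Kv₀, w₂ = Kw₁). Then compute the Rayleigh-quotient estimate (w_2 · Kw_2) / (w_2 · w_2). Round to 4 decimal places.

λ ≈ 1.6923

w1 = Kv₀ = ((-5)·1 + 4·0 + 5·0; 0·1 + 2·0 + (-5)·0; (-3)·1 + 7·0 + 5·0) = (-5, 0, -3)
w2 = Kw1 = ((-5)·(-5) + 4·0 + 5·(-3); 0·(-5) + 2·0 + (-5)·(-3); (-3)·(-5) + 7·0 + 5·(-3)) = (10, 15, 0)
Kw2 = (10, 30, 75)
w2·Kw2 = 10·10 + 15·30 + 0·75 = 550; w2·w2 = 10·10 + 15·15 + 0·0 = 325
λ ≈ 550/325 = 1.6923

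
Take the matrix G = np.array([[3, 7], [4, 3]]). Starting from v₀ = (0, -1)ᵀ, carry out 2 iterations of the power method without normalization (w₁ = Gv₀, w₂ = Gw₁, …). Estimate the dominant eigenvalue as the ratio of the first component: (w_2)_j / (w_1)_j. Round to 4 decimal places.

w1 = Gv₀ = (3·0 + 7·(-1); 4·0 + 3·(-1)) = (-7, -3)
w2 = Gw1 = (3·(-7) + 7·(-3); 4·(-7) + 3·(-3)) = (-42, -37)
Ratio at component: -42 / -7 = 6.0000

6.0000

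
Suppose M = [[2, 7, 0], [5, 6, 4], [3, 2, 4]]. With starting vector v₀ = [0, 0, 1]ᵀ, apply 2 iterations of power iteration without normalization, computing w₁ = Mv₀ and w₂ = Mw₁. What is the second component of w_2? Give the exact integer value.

w1 = Mv₀ = (0, 4, 4)
w2 = Mw1 = (28, 40, 24)
The requested component of w2 is 40.

40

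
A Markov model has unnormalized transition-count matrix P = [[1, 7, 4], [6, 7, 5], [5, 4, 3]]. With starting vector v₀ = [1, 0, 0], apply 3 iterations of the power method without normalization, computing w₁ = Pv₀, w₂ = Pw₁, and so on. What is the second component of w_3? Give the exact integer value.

1109

w1 = Pv₀ = (1, 6, 5)
w2 = Pw1 = (63, 73, 44)
w3 = Pw2 = (750, 1109, 739)
The requested component of w3 is 1109.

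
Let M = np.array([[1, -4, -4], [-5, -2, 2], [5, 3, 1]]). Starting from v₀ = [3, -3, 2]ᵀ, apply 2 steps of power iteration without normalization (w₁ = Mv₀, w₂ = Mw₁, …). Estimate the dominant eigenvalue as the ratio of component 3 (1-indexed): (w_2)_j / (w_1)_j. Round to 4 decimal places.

w1 = Mv₀ = (1·3 + (-4)·(-3) + (-4)·2; (-5)·3 + (-2)·(-3) + 2·2; 5·3 + 3·(-3) + 1·2) = (7, -5, 8)
w2 = Mw1 = (1·7 + (-4)·(-5) + (-4)·8; (-5)·7 + (-2)·(-5) + 2·8; 5·7 + 3·(-5) + 1·8) = (-5, -9, 28)
Ratio at component: 28 / 8 = 3.5000

3.5000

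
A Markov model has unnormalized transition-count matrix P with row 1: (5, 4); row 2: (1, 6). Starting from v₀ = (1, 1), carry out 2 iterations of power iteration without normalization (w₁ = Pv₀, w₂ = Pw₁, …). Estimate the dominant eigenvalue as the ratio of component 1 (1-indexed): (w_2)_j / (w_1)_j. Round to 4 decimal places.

w1 = Pv₀ = (5·1 + 4·1; 1·1 + 6·1) = (9, 7)
w2 = Pw1 = (5·9 + 4·7; 1·9 + 6·7) = (73, 51)
Ratio at component: 73 / 9 = 8.1111

8.1111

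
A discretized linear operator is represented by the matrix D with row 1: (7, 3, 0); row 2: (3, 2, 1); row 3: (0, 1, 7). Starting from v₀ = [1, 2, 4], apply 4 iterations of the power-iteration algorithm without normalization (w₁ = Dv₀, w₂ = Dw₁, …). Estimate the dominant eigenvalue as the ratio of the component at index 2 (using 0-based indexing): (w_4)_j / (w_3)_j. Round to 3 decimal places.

λ ≈ 7.473

w1 = Dv₀ = (7·1 + 3·2 + 0·4; 3·1 + 2·2 + 1·4; 0·1 + 1·2 + 7·4) = (13, 11, 30)
w2 = Dw1 = (7·13 + 3·11 + 0·30; 3·13 + 2·11 + 1·30; 0·13 + 1·11 + 7·30) = (124, 91, 221)
w3 = Dw2 = (1141, 775, 1638)
w4 = Dw3 = (10312, 6611, 12241)
Ratio at component: 12241 / 1638 = 7.473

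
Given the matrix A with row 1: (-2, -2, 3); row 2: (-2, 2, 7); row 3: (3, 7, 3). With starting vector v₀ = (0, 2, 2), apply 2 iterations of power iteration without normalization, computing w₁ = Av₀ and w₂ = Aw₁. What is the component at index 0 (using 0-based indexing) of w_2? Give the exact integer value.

w1 = Av₀ = (2, 18, 20)
w2 = Aw1 = (20, 172, 192)
The requested component of w2 is 20.

20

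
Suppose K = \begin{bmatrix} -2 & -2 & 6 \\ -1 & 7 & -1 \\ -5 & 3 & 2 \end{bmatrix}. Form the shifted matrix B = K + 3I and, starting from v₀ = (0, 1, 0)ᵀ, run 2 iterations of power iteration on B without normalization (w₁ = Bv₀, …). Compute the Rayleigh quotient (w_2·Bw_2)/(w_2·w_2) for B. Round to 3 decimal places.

B = K + 3I has rows (1, -2, 6); (-1, 10, -1); (-5, 3, 5)
w1 = Bv₀ = (-2, 10, 3)
w2 = Bw1 = (-4, 99, 55)
Bw2 = (128, 939, 592)
w2·Bw2 = 125009; w2·w2 = 12842; μ ≈ 125009/12842 = 9.734

9.734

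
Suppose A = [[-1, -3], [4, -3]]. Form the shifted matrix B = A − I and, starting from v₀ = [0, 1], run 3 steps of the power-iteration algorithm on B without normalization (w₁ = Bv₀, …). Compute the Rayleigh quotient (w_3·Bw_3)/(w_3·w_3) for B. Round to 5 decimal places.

-3.64706

B = A − I has rows (-2, -3); (4, -4)
w1 = Bv₀ = (-3, -4)
w2 = Bw1 = (18, 4)
w3 = Bw2 = (-48, 56)
Bw3 = (-72, -416)
w3·Bw3 = -19840; w3·w3 = 5440; μ ≈ -19840/5440 = -3.64706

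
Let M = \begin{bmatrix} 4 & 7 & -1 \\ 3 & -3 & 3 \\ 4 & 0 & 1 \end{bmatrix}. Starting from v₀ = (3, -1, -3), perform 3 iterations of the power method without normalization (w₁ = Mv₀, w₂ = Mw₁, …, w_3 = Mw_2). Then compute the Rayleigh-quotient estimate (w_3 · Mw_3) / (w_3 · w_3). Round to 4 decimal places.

6.6594

w1 = Mv₀ = (4·3 + 7·(-1) + (-1)·(-3); 3·3 + (-3)·(-1) + 3·(-3); 4·3 + 0·(-1) + 1·(-3)) = (8, 3, 9)
w2 = Mw1 = (4·8 + 7·3 + (-1)·9; 3·8 + (-3)·3 + 3·9; 4·8 + 0·3 + 1·9) = (44, 42, 41)
w3 = Mw2 = (429, 129, 217)
Mw3 = (2402, 1551, 1933)
w3·Mw3 = 429·2402 + 129·1551 + 217·1933 = 1649998; w3·w3 = 429·429 + 129·129 + 217·217 = 247771
λ ≈ 1649998/247771 = 6.6594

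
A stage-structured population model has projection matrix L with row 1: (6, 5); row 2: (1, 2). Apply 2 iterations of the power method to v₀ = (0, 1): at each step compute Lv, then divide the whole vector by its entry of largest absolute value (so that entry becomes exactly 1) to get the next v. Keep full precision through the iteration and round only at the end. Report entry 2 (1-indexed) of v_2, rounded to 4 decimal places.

0.2250

Lv0 = (5.00000, 2.00000); divide by 5.00000 → v1 = (1.00000, 0.40000)
Lv1 = (8.00000, 1.80000); divide by 8.00000 → v2 = (1.00000, 0.22500)
Requested entry of v2: 9/40 = 0.2250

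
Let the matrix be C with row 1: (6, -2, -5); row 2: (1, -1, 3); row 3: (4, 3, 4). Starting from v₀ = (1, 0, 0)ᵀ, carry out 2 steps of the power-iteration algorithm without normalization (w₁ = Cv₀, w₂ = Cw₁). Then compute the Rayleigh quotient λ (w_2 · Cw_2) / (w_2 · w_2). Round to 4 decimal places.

w1 = Cv₀ = (6·1 + (-2)·0 + (-5)·0; 1·1 + (-1)·0 + 3·0; 4·1 + 3·0 + 4·0) = (6, 1, 4)
w2 = Cw1 = (6·6 + (-2)·1 + (-5)·4; 1·6 + (-1)·1 + 3·4; 4·6 + 3·1 + 4·4) = (14, 17, 43)
Cw2 = (-165, 126, 279)
w2·Cw2 = 14·(-165) + 17·126 + 43·279 = 11829; w2·w2 = 14·14 + 17·17 + 43·43 = 2334
λ ≈ 11829/2334 = 5.0681

λ ≈ 5.0681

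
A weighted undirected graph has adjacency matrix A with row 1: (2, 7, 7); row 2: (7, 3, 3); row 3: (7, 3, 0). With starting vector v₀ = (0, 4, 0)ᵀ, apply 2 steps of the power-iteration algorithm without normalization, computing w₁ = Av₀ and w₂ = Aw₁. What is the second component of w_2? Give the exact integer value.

268

w1 = Av₀ = (28, 12, 12)
w2 = Aw1 = (224, 268, 232)
The requested component of w2 is 268.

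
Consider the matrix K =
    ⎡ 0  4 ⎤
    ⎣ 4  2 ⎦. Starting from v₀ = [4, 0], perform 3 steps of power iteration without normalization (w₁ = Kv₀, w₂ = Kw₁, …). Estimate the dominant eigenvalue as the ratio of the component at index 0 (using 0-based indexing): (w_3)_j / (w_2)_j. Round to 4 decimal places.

λ ≈ 2.0000

w1 = Kv₀ = (0·4 + 4·0; 4·4 + 2·0) = (0, 16)
w2 = Kw1 = (0·0 + 4·16; 4·0 + 2·16) = (64, 32)
w3 = Kw2 = (128, 320)
Ratio at component: 128 / 64 = 2.0000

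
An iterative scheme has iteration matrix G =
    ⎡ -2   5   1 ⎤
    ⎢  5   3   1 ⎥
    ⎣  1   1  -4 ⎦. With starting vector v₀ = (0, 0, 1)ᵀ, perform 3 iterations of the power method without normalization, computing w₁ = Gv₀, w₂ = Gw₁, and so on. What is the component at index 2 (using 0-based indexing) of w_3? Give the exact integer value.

-69

w1 = Gv₀ = ((-2)·0 + 5·0 + 1·1; 5·0 + 3·0 + 1·1; 1·0 + 1·0 + (-4)·1) = (1, 1, -4)
w2 = Gw1 = ((-2)·1 + 5·1 + 1·(-4); 5·1 + 3·1 + 1·(-4); 1·1 + 1·1 + (-4)·(-4)) = (-1, 4, 18)
w3 = Gw2 = (40, 25, -69)
The requested component of w3 is -69.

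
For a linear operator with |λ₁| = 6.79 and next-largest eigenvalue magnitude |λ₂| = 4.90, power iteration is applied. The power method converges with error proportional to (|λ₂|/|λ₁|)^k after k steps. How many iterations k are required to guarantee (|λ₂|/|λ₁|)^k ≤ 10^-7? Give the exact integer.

|λ₂/λ₁| = 4.90/6.79 = 0.72165
Need k ≥ ln(10^-7) / ln(0.72165) = -16.1181 / -0.3262 ≈ 49.409
Smallest integer k satisfying the bound: 50

50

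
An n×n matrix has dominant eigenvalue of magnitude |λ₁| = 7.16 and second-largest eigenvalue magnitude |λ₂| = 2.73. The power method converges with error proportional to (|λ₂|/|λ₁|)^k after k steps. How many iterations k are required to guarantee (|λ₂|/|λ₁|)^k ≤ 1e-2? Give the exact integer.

5

|λ₂/λ₁| = 2.73/7.16 = 0.38128
Need k ≥ ln(1e-2) / ln(0.38128) = -4.6052 / -0.9642 ≈ 4.776
Smallest integer k satisfying the bound: 5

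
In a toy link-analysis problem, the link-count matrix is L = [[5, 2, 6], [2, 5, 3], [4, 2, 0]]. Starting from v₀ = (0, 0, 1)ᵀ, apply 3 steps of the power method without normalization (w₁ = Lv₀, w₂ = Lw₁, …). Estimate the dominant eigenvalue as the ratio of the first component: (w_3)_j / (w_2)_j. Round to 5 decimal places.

w1 = Lv₀ = (5·0 + 2·0 + 6·1; 2·0 + 5·0 + 3·1; 4·0 + 2·0 + 0·1) = (6, 3, 0)
w2 = Lw1 = (5·6 + 2·3 + 6·0; 2·6 + 5·3 + 3·0; 4·6 + 2·3 + 0·0) = (36, 27, 30)
w3 = Lw2 = (414, 297, 198)
Ratio at component: 414 / 36 = 11.50000

11.50000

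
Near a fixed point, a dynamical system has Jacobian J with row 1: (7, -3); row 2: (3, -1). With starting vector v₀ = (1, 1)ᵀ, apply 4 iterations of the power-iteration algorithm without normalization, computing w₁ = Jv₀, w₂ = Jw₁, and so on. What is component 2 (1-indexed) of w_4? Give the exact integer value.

316

w1 = Jv₀ = (4, 2)
w2 = Jw1 = (22, 10)
w3 = Jw2 = (124, 56)
w4 = Jw3 = (700, 316)
The requested component of w4 is 316.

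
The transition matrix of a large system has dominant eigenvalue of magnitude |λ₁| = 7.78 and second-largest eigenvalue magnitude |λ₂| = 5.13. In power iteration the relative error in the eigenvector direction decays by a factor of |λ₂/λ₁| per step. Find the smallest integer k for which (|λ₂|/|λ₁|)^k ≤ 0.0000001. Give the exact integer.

39

|λ₂/λ₁| = 5.13/7.78 = 0.65938
Need k ≥ ln(0.0000001) / ln(0.65938) = -16.1181 / -0.4165 ≈ 38.703
Smallest integer k satisfying the bound: 39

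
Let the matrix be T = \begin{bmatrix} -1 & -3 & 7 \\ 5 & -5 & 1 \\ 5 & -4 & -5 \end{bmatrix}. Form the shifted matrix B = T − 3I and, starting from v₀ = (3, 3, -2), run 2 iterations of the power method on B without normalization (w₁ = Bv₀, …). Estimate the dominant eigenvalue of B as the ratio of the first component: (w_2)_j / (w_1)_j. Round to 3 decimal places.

B = T − 3I has rows (-4, -3, 7); (5, -8, 1); (5, -4, -8)
w1 = Bv₀ = ((-4)·3 + (-3)·3 + 7·(-2); 5·3 + (-8)·3 + 1·(-2); 5·3 + (-4)·3 + (-8)·(-2)) = (-35, -11, 19)
w2 = Bw1 = ((-4)·(-35) + (-3)·(-11) + 7·19; 5·(-35) + (-8)·(-11) + 1·19; 5·(-35) + (-4)·(-11) + (-8)·19) = (306, -68, -283)
Ratio: 306/-35 = -8.743

μ ≈ -8.743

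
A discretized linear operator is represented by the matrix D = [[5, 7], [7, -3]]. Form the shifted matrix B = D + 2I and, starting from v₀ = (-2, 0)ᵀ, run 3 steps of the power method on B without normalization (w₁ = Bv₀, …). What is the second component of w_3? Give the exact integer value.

-1288

B = D + 2I has rows (7, 7); (7, -1)
w1 = Bv₀ = (-14, -14)
w2 = Bw1 = (-196, -84)
w3 = Bw2 = (-1960, -1288)
Requested component of w3: -1288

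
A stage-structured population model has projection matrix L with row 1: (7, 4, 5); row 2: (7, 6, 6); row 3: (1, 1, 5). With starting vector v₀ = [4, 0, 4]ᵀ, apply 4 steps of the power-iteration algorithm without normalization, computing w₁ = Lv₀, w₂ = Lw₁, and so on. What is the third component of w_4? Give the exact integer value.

w1 = Lv₀ = (48, 52, 24)
w2 = Lw1 = (664, 792, 220)
w3 = Lw2 = (8916, 10720, 2556)
w4 = Lw3 = (118072, 142068, 32416)
The requested component of w4 is 32416.

32416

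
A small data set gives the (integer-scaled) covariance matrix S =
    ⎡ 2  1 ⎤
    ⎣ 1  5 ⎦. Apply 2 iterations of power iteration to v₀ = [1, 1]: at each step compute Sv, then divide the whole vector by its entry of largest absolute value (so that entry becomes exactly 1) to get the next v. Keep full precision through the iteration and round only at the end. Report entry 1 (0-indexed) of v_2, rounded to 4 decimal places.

Sv0 = (3.00000, 6.00000); divide by 6.00000 → v1 = (0.50000, 1.00000)
Sv1 = (2.00000, 5.50000); divide by 5.50000 → v2 = (0.36364, 1.00000)
Requested entry of v2: 33/33 = 1.0000

1.0000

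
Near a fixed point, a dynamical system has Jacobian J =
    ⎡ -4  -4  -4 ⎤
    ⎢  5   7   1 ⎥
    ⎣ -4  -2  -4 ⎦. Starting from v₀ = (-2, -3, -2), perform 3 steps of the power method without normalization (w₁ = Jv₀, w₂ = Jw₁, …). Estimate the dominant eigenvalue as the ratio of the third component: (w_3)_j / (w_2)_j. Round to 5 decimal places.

w1 = Jv₀ = ((-4)·(-2) + (-4)·(-3) + (-4)·(-2); 5·(-2) + 7·(-3) + 1·(-2); (-4)·(-2) + (-2)·(-3) + (-4)·(-2)) = (28, -33, 22)
w2 = Jw1 = ((-4)·28 + (-4)·(-33) + (-4)·22; 5·28 + 7·(-33) + 1·22; (-4)·28 + (-2)·(-33) + (-4)·22) = (-68, -69, -134)
w3 = Jw2 = (1084, -957, 946)
Ratio at component: 946 / -134 = -7.05970

λ ≈ -7.05970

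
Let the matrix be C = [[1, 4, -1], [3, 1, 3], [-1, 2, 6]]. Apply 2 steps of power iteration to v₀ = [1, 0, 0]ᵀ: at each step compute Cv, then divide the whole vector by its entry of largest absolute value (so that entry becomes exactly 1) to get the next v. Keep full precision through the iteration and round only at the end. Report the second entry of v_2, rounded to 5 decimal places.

Cv0 = (1.000000, 3.000000, -1.000000); divide by 3.000000 → v1 = (0.333333, 1.000000, -0.333333)
Cv1 = (4.666667, 1.000000, -0.333333); divide by 4.666667 → v2 = (1.000000, 0.214286, -0.071429)
Requested entry of v2: 3/14 = 0.21429

0.21429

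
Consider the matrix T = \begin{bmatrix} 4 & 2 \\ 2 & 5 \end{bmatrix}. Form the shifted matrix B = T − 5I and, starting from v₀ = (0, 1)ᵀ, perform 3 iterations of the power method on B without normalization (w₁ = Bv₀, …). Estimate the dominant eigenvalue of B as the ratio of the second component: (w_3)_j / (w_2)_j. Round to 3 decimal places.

B = T − 5I has rows (-1, 2); (2, 0)
w1 = Bv₀ = ((-1)·0 + 2·1; 2·0 + 0·1) = (2, 0)
w2 = Bw1 = ((-1)·2 + 2·0; 2·2 + 0·0) = (-2, 4)
w3 = Bw2 = (10, -4)
Ratio: -4/4 = -1.000

-1.000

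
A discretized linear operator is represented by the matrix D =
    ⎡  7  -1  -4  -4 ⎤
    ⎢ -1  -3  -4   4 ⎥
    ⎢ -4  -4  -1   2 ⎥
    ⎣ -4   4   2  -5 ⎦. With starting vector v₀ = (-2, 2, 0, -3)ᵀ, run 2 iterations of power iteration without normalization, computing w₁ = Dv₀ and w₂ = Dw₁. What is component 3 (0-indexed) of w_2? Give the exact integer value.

-215

w1 = Dv₀ = (7·(-2) + (-1)·2 + (-4)·0 + (-4)·(-3); (-1)·(-2) + (-3)·2 + (-4)·0 + 4·(-3); (-4)·(-2) + (-4)·2 + (-1)·0 + 2·(-3); (-4)·(-2) + 4·2 + 2·0 + (-5)·(-3)) = (-4, -16, -6, 31)
w2 = Dw1 = (7·(-4) + (-1)·(-16) + (-4)·(-6) + (-4)·31; (-1)·(-4) + (-3)·(-16) + (-4)·(-6) + 4·31; (-4)·(-4) + (-4)·(-16) + (-1)·(-6) + 2·31; (-4)·(-4) + 4·(-16) + 2·(-6) + (-5)·31) = (-112, 200, 148, -215)
The requested component of w2 is -215.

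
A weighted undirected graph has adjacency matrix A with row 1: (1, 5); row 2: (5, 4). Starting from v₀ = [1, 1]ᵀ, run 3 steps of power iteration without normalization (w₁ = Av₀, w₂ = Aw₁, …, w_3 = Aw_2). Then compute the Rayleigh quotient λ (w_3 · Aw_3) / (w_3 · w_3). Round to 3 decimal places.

λ ≈ 7.720

w1 = Av₀ = (1·1 + 5·1; 5·1 + 4·1) = (6, 9)
w2 = Aw1 = (1·6 + 5·9; 5·6 + 4·9) = (51, 66)
w3 = Aw2 = (381, 519)
Aw3 = (2976, 3981)
w3·Aw3 = 381·2976 + 519·3981 = 3199995; w3·w3 = 381·381 + 519·519 = 414522
λ ≈ 3199995/414522 = 7.720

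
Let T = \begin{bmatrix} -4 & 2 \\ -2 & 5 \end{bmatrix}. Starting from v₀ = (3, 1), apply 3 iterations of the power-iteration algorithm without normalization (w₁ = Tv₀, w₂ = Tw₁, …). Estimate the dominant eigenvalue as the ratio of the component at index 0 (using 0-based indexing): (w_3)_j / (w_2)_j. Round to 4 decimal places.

λ ≈ -3.2105

w1 = Tv₀ = ((-4)·3 + 2·1; (-2)·3 + 5·1) = (-10, -1)
w2 = Tw1 = ((-4)·(-10) + 2·(-1); (-2)·(-10) + 5·(-1)) = (38, 15)
w3 = Tw2 = (-122, -1)
Ratio at component: -122 / 38 = -3.2105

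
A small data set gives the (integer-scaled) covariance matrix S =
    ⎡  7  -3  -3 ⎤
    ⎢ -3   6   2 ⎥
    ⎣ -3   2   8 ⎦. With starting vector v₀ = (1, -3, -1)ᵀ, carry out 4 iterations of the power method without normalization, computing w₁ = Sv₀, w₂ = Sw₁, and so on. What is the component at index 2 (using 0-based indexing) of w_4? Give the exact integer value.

-39779

w1 = Sv₀ = (19, -23, -17)
w2 = Sw1 = (253, -229, -239)
w3 = Sw2 = (3175, -2611, -3129)
w4 = Sw3 = (39445, -31449, -39779)
The requested component of w4 is -39779.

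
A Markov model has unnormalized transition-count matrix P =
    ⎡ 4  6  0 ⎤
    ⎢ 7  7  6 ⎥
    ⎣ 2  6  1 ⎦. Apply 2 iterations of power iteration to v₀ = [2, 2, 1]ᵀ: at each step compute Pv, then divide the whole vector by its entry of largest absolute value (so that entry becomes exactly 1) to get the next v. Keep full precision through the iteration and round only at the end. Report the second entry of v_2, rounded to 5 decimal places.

Pv0 = (20.000000, 34.000000, 17.000000); divide by 34.000000 → v1 = (0.588235, 1.000000, 0.500000)
Pv1 = (8.352941, 14.117647, 7.676471); divide by 14.117647 → v2 = (0.591667, 1.000000, 0.543750)
Requested entry of v2: 480/480 = 1.00000

1.00000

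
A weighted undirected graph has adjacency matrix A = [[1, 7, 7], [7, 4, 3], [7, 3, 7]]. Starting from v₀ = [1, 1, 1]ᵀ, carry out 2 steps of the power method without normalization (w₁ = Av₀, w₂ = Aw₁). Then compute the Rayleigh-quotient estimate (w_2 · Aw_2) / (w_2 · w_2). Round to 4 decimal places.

15.4538

w1 = Av₀ = (15, 14, 17)
w2 = Aw1 = (232, 212, 266)
Aw2 = (3578, 3270, 4122)
w2·Aw2 = 232·3578 + 212·3270 + 266·4122 = 2619788; w2·w2 = 232·232 + 212·212 + 266·266 = 169524
λ ≈ 2619788/169524 = 15.4538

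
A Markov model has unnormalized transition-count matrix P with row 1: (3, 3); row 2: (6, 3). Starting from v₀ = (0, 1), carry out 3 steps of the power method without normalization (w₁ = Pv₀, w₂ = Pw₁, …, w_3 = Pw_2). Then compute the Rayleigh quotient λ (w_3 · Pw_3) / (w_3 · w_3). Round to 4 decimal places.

w1 = Pv₀ = (3, 3)
w2 = Pw1 = (18, 27)
w3 = Pw2 = (135, 189)
Pw3 = (972, 1377)
w3·Pw3 = 135·972 + 189·1377 = 391473; w3·w3 = 135·135 + 189·189 = 53946
λ ≈ 391473/53946 = 7.2568

7.2568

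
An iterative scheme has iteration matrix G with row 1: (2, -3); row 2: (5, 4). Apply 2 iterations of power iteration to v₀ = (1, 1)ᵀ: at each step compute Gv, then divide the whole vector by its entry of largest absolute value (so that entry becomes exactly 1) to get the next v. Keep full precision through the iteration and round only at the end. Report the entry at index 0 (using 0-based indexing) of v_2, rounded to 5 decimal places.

-0.93548

Gv0 = (-1.000000, 9.000000); divide by 9.000000 → v1 = (-0.111111, 1.000000)
Gv1 = (-3.222222, 3.444444); divide by 3.444444 → v2 = (-0.935484, 1.000000)
Requested entry of v2: -29/31 = -0.93548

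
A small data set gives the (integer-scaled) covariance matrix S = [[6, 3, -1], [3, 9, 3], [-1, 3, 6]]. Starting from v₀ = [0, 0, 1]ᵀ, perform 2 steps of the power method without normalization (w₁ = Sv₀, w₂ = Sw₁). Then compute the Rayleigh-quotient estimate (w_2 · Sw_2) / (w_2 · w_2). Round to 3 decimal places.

10.218

w1 = Sv₀ = (-1, 3, 6)
w2 = Sw1 = (-3, 42, 46)
Sw2 = (62, 507, 405)
w2·Sw2 = (-3)·62 + 42·507 + 46·405 = 39738; w2·w2 = (-3)·(-3) + 42·42 + 46·46 = 3889
λ ≈ 39738/3889 = 10.218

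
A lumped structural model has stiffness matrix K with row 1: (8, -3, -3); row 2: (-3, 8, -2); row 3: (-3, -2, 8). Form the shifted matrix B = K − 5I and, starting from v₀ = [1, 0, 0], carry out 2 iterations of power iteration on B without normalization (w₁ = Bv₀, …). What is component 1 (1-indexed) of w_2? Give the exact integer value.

B = K − 5I has rows (3, -3, -3); (-3, 3, -2); (-3, -2, 3)
w1 = Bv₀ = (3, -3, -3)
w2 = Bw1 = (27, -12, -12)
Requested component of w2: 27

27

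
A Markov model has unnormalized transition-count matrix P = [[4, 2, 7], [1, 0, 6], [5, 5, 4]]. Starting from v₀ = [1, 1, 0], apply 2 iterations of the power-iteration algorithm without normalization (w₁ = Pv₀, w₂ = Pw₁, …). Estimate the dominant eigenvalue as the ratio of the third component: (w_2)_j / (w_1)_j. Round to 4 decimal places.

λ ≈ 7.5000

w1 = Pv₀ = (6, 1, 10)
w2 = Pw1 = (96, 66, 75)
Ratio at component: 75 / 10 = 7.5000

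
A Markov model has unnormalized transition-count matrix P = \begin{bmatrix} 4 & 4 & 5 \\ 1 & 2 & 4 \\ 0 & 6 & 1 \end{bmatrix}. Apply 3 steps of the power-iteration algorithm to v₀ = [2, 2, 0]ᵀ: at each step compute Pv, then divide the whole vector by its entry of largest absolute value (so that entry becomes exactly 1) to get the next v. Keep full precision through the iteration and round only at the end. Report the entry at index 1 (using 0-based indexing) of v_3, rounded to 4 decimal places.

Pv0 = (16.00000, 6.00000, 12.00000); divide by 16.00000 → v1 = (1.00000, 0.37500, 0.75000)
Pv1 = (9.25000, 4.75000, 3.00000); divide by 9.25000 → v2 = (1.00000, 0.51351, 0.32432)
Pv2 = (7.67568, 3.32432, 3.40541); divide by 7.67568 → v3 = (1.00000, 0.43310, 0.44366)
Requested entry of v3: 492/1136 = 0.4331

0.4331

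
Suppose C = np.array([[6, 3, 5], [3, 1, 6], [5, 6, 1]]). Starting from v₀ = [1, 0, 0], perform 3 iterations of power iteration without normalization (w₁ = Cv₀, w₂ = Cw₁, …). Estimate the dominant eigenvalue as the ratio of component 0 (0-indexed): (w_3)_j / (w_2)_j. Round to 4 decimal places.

11.9714

w1 = Cv₀ = (6·1 + 3·0 + 5·0; 3·1 + 1·0 + 6·0; 5·1 + 6·0 + 1·0) = (6, 3, 5)
w2 = Cw1 = (6·6 + 3·3 + 5·5; 3·6 + 1·3 + 6·5; 5·6 + 6·3 + 1·5) = (70, 51, 53)
w3 = Cw2 = (838, 579, 709)
Ratio at component: 838 / 70 = 11.9714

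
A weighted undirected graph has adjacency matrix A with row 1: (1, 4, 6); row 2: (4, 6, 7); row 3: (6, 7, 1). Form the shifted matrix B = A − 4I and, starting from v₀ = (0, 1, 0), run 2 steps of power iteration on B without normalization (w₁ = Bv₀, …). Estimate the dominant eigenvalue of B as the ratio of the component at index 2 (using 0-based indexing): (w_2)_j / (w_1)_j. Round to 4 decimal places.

B = A − 4I has rows (-3, 4, 6); (4, 2, 7); (6, 7, -3)
w1 = Bv₀ = ((-3)·0 + 4·1 + 6·0; 4·0 + 2·1 + 7·0; 6·0 + 7·1 + (-3)·0) = (4, 2, 7)
w2 = Bw1 = ((-3)·4 + 4·2 + 6·7; 4·4 + 2·2 + 7·7; 6·4 + 7·2 + (-3)·7) = (38, 69, 17)
Ratio: 17/7 = 2.4286

2.4286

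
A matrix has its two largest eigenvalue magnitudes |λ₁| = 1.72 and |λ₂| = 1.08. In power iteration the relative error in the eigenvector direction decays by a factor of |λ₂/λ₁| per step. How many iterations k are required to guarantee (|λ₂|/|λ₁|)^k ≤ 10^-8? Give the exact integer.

|λ₂/λ₁| = 1.08/1.72 = 0.62791
Need k ≥ ln(10^-8) / ln(0.62791) = -18.4207 / -0.4654 ≈ 39.583
Smallest integer k satisfying the bound: 40

40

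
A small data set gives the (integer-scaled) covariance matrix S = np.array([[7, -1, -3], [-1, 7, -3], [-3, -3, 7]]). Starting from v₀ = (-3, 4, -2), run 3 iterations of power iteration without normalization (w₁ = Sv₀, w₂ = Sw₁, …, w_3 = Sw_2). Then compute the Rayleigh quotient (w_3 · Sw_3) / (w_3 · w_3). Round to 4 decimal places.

9.3422

w1 = Sv₀ = (7·(-3) + (-1)·4 + (-3)·(-2); (-1)·(-3) + 7·4 + (-3)·(-2); (-3)·(-3) + (-3)·4 + 7·(-2)) = (-19, 37, -17)
w2 = Sw1 = (7·(-19) + (-1)·37 + (-3)·(-17); (-1)·(-19) + 7·37 + (-3)·(-17); (-3)·(-19) + (-3)·37 + 7·(-17)) = (-119, 329, -173)
w3 = Sw2 = (-643, 2941, -1841)
Sw3 = (-1919, 26753, -19781)
w3·Sw3 = (-643)·(-1919) + 2941·26753 + (-1841)·(-19781) = 116331311; w3·w3 = (-643)·(-643) + 2941·2941 + (-1841)·(-1841) = 12452211
λ ≈ 116331311/12452211 = 9.3422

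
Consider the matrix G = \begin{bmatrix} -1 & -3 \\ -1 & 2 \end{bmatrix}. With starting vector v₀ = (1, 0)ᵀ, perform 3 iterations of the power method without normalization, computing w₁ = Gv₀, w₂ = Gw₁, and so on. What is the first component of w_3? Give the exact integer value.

-1

w1 = Gv₀ = (-1, -1)
w2 = Gw1 = (4, -1)
w3 = Gw2 = (-1, -6)
The requested component of w3 is -1.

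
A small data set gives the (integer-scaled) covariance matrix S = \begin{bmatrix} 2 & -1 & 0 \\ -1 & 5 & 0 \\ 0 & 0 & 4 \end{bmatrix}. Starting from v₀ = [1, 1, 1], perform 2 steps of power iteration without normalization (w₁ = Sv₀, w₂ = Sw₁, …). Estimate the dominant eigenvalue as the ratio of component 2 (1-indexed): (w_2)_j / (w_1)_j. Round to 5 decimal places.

w1 = Sv₀ = (2·1 + (-1)·1 + 0·1; (-1)·1 + 5·1 + 0·1; 0·1 + 0·1 + 4·1) = (1, 4, 4)
w2 = Sw1 = (2·1 + (-1)·4 + 0·4; (-1)·1 + 5·4 + 0·4; 0·1 + 0·4 + 4·4) = (-2, 19, 16)
Ratio at component: 19 / 4 = 4.75000

4.75000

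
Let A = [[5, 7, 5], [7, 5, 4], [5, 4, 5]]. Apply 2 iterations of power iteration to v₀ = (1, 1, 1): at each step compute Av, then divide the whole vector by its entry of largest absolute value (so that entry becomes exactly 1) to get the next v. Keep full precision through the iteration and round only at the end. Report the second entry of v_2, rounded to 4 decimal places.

Av0 = (17.00000, 16.00000, 14.00000); divide by 17.00000 → v1 = (1.00000, 0.94118, 0.82353)
Av1 = (15.70588, 15.00000, 12.88235); divide by 15.70588 → v2 = (1.00000, 0.95506, 0.82022)
Requested entry of v2: 255/267 = 0.9551

0.9551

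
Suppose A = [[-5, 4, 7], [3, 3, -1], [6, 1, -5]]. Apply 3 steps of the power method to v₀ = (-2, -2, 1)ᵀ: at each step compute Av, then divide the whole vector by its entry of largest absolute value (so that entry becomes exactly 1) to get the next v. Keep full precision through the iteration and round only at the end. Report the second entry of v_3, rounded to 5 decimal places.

-0.37793

Av0 = (9.000000, -13.000000, -19.000000); divide by -19.000000 → v1 = (-0.473684, 0.684211, 1.000000)
Av1 = (12.105263, -0.368421, -7.157895); divide by 12.105263 → v2 = (1.000000, -0.030435, -0.591304)
Av2 = (-9.260870, 3.500000, 8.926087); divide by -9.260870 → v3 = (1.000000, -0.377934, -0.963850)
Requested entry of v3: -805/2130 = -0.37793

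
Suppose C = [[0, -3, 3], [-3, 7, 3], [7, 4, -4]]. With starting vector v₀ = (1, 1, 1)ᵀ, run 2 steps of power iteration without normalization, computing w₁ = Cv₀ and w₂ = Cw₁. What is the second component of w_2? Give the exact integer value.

w1 = Cv₀ = (0·1 + (-3)·1 + 3·1; (-3)·1 + 7·1 + 3·1; 7·1 + 4·1 + (-4)·1) = (0, 7, 7)
w2 = Cw1 = (0·0 + (-3)·7 + 3·7; (-3)·0 + 7·7 + 3·7; 7·0 + 4·7 + (-4)·7) = (0, 70, 0)
The requested component of w2 is 70.

70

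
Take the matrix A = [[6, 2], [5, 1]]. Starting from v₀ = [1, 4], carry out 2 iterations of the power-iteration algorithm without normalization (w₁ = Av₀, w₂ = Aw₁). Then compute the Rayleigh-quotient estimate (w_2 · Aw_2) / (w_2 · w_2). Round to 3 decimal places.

w1 = Av₀ = (14, 9)
w2 = Aw1 = (102, 79)
Aw2 = (770, 589)
w2·Aw2 = 102·770 + 79·589 = 125071; w2·w2 = 102·102 + 79·79 = 16645
λ ≈ 125071/16645 = 7.514

7.514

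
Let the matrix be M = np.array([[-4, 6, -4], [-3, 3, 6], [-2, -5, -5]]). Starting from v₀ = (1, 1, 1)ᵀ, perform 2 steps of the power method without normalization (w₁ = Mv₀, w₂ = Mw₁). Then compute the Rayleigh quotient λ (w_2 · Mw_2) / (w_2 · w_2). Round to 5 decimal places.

λ ≈ -5.56625

w1 = Mv₀ = (-2, 6, -12)
w2 = Mw1 = (92, -48, 34)
Mw2 = (-792, -216, -114)
w2·Mw2 = 92·(-792) + (-48)·(-216) + 34·(-114) = -66372; w2·w2 = 92·92 + (-48)·(-48) + 34·34 = 11924
λ ≈ -66372/11924 = -5.56625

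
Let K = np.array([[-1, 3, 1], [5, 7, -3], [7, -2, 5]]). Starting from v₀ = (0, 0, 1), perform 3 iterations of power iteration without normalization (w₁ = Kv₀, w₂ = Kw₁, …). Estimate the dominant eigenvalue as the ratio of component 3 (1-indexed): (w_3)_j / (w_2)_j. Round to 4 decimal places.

w1 = Kv₀ = ((-1)·0 + 3·0 + 1·1; 5·0 + 7·0 + (-3)·1; 7·0 + (-2)·0 + 5·1) = (1, -3, 5)
w2 = Kw1 = ((-1)·1 + 3·(-3) + 1·5; 5·1 + 7·(-3) + (-3)·5; 7·1 + (-2)·(-3) + 5·5) = (-5, -31, 38)
w3 = Kw2 = (-50, -356, 217)
Ratio at component: 217 / 38 = 5.7105

λ ≈ 5.7105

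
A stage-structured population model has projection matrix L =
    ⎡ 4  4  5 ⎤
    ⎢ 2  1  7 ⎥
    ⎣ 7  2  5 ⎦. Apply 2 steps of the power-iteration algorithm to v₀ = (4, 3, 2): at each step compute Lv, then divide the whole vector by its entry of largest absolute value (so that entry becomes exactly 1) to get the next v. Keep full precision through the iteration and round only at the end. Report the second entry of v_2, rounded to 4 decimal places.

0.7631

Lv0 = (38.00000, 25.00000, 44.00000); divide by 44.00000 → v1 = (0.86364, 0.56818, 1.00000)
Lv1 = (10.72727, 9.29545, 12.18182); divide by 12.18182 → v2 = (0.88060, 0.76306, 1.00000)
Requested entry of v2: 409/536 = 0.7631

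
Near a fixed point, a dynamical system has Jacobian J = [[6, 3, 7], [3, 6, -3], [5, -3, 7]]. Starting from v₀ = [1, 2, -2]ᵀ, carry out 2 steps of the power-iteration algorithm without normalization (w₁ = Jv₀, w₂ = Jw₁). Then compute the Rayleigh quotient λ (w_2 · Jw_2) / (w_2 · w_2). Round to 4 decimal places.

λ ≈ 10.3637

w1 = Jv₀ = (-2, 21, -15)
w2 = Jw1 = (-54, 165, -178)
Jw2 = (-1075, 1362, -2011)
w2·Jw2 = (-54)·(-1075) + 165·1362 + (-178)·(-2011) = 640738; w2·w2 = (-54)·(-54) + 165·165 + (-178)·(-178) = 61825
λ ≈ 640738/61825 = 10.3637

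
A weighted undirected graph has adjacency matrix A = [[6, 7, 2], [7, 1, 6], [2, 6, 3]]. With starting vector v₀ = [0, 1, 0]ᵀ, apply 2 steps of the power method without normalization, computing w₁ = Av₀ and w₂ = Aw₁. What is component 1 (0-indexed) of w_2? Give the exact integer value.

w1 = Av₀ = (6·0 + 7·1 + 2·0; 7·0 + 1·1 + 6·0; 2·0 + 6·1 + 3·0) = (7, 1, 6)
w2 = Aw1 = (6·7 + 7·1 + 2·6; 7·7 + 1·1 + 6·6; 2·7 + 6·1 + 3·6) = (61, 86, 38)
The requested component of w2 is 86.

86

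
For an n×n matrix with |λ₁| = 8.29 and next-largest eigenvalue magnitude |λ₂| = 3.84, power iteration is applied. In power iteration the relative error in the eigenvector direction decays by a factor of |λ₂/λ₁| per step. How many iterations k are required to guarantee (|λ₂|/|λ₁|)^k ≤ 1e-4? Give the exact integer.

|λ₂/λ₁| = 3.84/8.29 = 0.46321
Need k ≥ ln(1e-4) / ln(0.46321) = -9.2103 / -0.7696 ≈ 11.968
Smallest integer k satisfying the bound: 12

12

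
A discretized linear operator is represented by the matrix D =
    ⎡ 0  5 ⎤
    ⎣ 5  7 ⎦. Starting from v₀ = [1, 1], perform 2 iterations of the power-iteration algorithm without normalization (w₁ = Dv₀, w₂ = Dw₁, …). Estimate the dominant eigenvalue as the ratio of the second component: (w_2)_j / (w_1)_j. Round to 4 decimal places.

w1 = Dv₀ = (0·1 + 5·1; 5·1 + 7·1) = (5, 12)
w2 = Dw1 = (0·5 + 5·12; 5·5 + 7·12) = (60, 109)
Ratio at component: 109 / 12 = 9.0833

9.0833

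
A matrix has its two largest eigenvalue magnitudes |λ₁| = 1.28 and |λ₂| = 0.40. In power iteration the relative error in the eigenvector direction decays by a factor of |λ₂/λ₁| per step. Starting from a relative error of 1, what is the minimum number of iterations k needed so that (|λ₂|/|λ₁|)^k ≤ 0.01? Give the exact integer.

4

|λ₂/λ₁| = 0.40/1.28 = 0.31250
Need k ≥ ln(0.01) / ln(0.31250) = -4.6052 / -1.1632 ≈ 3.959
Smallest integer k satisfying the bound: 4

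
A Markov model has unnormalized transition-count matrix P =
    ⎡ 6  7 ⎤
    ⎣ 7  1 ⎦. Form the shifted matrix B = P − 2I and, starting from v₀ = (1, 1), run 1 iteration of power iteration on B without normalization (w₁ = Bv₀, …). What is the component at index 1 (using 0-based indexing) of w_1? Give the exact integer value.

B = P − 2I has rows (4, 7); (7, -1)
w1 = Bv₀ = (4·1 + 7·1; 7·1 + (-1)·1) = (11, 6)
Requested component of w1: 6

6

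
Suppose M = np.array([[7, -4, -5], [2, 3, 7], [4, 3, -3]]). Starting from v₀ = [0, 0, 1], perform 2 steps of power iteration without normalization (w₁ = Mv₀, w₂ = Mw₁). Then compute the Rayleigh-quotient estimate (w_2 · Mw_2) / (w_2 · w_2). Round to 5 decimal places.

λ ≈ 5.84984

w1 = Mv₀ = (7·0 + (-4)·0 + (-5)·1; 2·0 + 3·0 + 7·1; 4·0 + 3·0 + (-3)·1) = (-5, 7, -3)
w2 = Mw1 = (7·(-5) + (-4)·7 + (-5)·(-3); 2·(-5) + 3·7 + 7·(-3); 4·(-5) + 3·7 + (-3)·(-3)) = (-48, -10, 10)
Mw2 = (-346, -56, -252)
w2·Mw2 = (-48)·(-346) + (-10)·(-56) + 10·(-252) = 14648; w2·w2 = (-48)·(-48) + (-10)·(-10) + 10·10 = 2504
λ ≈ 14648/2504 = 5.84984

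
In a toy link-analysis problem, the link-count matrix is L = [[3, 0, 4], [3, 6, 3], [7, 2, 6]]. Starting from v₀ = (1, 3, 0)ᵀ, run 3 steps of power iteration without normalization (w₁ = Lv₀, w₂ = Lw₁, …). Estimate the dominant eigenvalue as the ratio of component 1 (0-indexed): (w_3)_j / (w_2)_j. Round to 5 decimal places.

w1 = Lv₀ = (3·1 + 0·3 + 4·0; 3·1 + 6·3 + 3·0; 7·1 + 2·3 + 6·0) = (3, 21, 13)
w2 = Lw1 = (3·3 + 0·21 + 4·13; 3·3 + 6·21 + 3·13; 7·3 + 2·21 + 6·13) = (61, 174, 141)
w3 = Lw2 = (747, 1650, 1621)
Ratio at component: 1650 / 174 = 9.48276

λ ≈ 9.48276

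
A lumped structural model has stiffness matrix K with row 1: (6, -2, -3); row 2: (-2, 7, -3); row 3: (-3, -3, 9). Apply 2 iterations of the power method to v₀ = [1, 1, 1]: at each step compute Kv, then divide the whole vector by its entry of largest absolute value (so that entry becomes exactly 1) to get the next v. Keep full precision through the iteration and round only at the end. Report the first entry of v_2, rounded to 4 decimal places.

Kv0 = (1.00000, 2.00000, 3.00000); divide by 3.00000 → v1 = (0.33333, 0.66667, 1.00000)
Kv1 = (-2.33333, 1.00000, 6.00000); divide by 6.00000 → v2 = (-0.38889, 0.16667, 1.00000)
Requested entry of v2: -7/18 = -0.3889

-0.3889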